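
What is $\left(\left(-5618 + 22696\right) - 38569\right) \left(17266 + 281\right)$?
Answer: $-377102577$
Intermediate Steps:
$\left(\left(-5618 + 22696\right) - 38569\right) \left(17266 + 281\right) = \left(17078 - 38569\right) 17547 = \left(-21491\right) 17547 = -377102577$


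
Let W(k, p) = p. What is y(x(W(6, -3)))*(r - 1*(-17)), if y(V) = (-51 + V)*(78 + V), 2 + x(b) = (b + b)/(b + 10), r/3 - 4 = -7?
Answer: -1586416/49 ≈ -32376.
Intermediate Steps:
r = -9 (r = 12 + 3*(-7) = 12 - 21 = -9)
x(b) = -2 + 2*b/(10 + b) (x(b) = -2 + (b + b)/(b + 10) = -2 + (2*b)/(10 + b) = -2 + 2*b/(10 + b))
y(x(W(6, -3)))*(r - 1*(-17)) = (-3978 + (-20/(10 - 3))² + 27*(-20/(10 - 3)))*(-9 - 1*(-17)) = (-3978 + (-20/7)² + 27*(-20/7))*(-9 + 17) = (-3978 + (-20*⅐)² + 27*(-20*⅐))*8 = (-3978 + (-20/7)² + 27*(-20/7))*8 = (-3978 + 400/49 - 540/7)*8 = -198302/49*8 = -1586416/49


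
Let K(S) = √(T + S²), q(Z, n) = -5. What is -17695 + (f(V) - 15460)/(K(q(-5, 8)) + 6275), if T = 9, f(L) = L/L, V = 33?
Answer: -232282695990/13125197 + 5153*√34/13125197 ≈ -17697.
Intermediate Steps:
f(L) = 1
K(S) = √(9 + S²)
-17695 + (f(V) - 15460)/(K(q(-5, 8)) + 6275) = -17695 + (1 - 15460)/(√(9 + (-5)²) + 6275) = -17695 - 15459/(√(9 + 25) + 6275) = -17695 - 15459/(√34 + 6275) = -17695 - 15459/(6275 + √34)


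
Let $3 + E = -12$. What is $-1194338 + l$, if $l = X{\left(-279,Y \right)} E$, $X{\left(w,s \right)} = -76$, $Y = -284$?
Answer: $-1193198$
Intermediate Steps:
$E = -15$ ($E = -3 - 12 = -15$)
$l = 1140$ ($l = \left(-76\right) \left(-15\right) = 1140$)
$-1194338 + l = -1194338 + 1140 = -1193198$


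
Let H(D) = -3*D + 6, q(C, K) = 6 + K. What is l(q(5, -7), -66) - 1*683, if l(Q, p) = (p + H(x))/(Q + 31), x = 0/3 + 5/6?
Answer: -8221/12 ≈ -685.08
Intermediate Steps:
x = ⅚ (x = 0*(⅓) + 5*(⅙) = 0 + ⅚ = ⅚ ≈ 0.83333)
H(D) = 6 - 3*D
l(Q, p) = (7/2 + p)/(31 + Q) (l(Q, p) = (p + (6 - 3*⅚))/(Q + 31) = (p + (6 - 5/2))/(31 + Q) = (p + 7/2)/(31 + Q) = (7/2 + p)/(31 + Q))
l(q(5, -7), -66) - 1*683 = (7/2 - 66)/(31 + (6 - 7)) - 1*683 = -125/2/(31 - 1) - 683 = -125/2/30 - 683 = (1/30)*(-125/2) - 683 = -25/12 - 683 = -8221/12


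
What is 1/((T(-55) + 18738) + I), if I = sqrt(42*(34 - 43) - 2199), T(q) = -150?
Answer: 6196/115172107 - I*sqrt(2577)/345516321 ≈ 5.3798e-5 - 1.4692e-7*I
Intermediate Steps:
I = I*sqrt(2577) (I = sqrt(42*(-9) - 2199) = sqrt(-378 - 2199) = sqrt(-2577) = I*sqrt(2577) ≈ 50.764*I)
1/((T(-55) + 18738) + I) = 1/((-150 + 18738) + I*sqrt(2577)) = 1/(18588 + I*sqrt(2577))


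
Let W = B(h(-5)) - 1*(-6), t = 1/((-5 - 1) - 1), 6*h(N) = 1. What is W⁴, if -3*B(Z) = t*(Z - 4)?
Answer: 288679469521/252047376 ≈ 1145.3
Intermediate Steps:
h(N) = ⅙ (h(N) = (⅙)*1 = ⅙)
t = -⅐ (t = 1/(-6 - 1) = 1/(-7) = -⅐ ≈ -0.14286)
B(Z) = -4/21 + Z/21 (B(Z) = -(-1)*(Z - 4)/21 = -(-1)*(-4 + Z)/21 = -(4/7 - Z/7)/3 = -4/21 + Z/21)
W = 733/126 (W = (-4/21 + (1/21)*(⅙)) - 1*(-6) = (-4/21 + 1/126) + 6 = -23/126 + 6 = 733/126 ≈ 5.8175)
W⁴ = (733/126)⁴ = 288679469521/252047376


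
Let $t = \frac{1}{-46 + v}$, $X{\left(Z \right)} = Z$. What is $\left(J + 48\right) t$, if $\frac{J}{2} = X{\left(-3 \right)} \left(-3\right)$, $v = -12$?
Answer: $- \frac{33}{29} \approx -1.1379$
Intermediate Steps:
$J = 18$ ($J = 2 \left(\left(-3\right) \left(-3\right)\right) = 2 \cdot 9 = 18$)
$t = - \frac{1}{58}$ ($t = \frac{1}{-46 - 12} = \frac{1}{-58} = - \frac{1}{58} \approx -0.017241$)
$\left(J + 48\right) t = \left(18 + 48\right) \left(- \frac{1}{58}\right) = 66 \left(- \frac{1}{58}\right) = - \frac{33}{29}$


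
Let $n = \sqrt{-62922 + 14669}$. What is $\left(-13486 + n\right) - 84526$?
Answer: $-98012 + i \sqrt{48253} \approx -98012.0 + 219.67 i$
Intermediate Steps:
$n = i \sqrt{48253}$ ($n = \sqrt{-48253} = i \sqrt{48253} \approx 219.67 i$)
$\left(-13486 + n\right) - 84526 = \left(-13486 + i \sqrt{48253}\right) - 84526 = -98012 + i \sqrt{48253}$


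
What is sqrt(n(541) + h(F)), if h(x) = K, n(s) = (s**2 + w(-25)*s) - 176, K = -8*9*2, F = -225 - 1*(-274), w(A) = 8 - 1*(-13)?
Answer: sqrt(303722) ≈ 551.11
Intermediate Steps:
w(A) = 21 (w(A) = 8 + 13 = 21)
F = 49 (F = -225 + 274 = 49)
K = -144 (K = -72*2 = -144)
n(s) = -176 + s**2 + 21*s (n(s) = (s**2 + 21*s) - 176 = -176 + s**2 + 21*s)
h(x) = -144
sqrt(n(541) + h(F)) = sqrt((-176 + 541**2 + 21*541) - 144) = sqrt((-176 + 292681 + 11361) - 144) = sqrt(303866 - 144) = sqrt(303722)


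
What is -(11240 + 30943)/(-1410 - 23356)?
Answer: 42183/24766 ≈ 1.7033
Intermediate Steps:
-(11240 + 30943)/(-1410 - 23356) = -42183/(-24766) = -42183*(-1)/24766 = -1*(-42183/24766) = 42183/24766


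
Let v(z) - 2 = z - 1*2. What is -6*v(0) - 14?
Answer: -14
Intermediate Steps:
v(z) = z (v(z) = 2 + (z - 1*2) = 2 + (z - 2) = 2 + (-2 + z) = z)
-6*v(0) - 14 = -6*0 - 14 = -3*0 - 14 = 0 - 14 = -14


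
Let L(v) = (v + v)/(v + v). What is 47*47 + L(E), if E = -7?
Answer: 2210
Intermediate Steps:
L(v) = 1 (L(v) = (2*v)/((2*v)) = (2*v)*(1/(2*v)) = 1)
47*47 + L(E) = 47*47 + 1 = 2209 + 1 = 2210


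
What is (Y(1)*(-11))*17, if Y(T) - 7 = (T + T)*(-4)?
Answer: 187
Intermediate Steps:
Y(T) = 7 - 8*T (Y(T) = 7 + (T + T)*(-4) = 7 + (2*T)*(-4) = 7 - 8*T)
(Y(1)*(-11))*17 = ((7 - 8*1)*(-11))*17 = ((7 - 8)*(-11))*17 = -1*(-11)*17 = 11*17 = 187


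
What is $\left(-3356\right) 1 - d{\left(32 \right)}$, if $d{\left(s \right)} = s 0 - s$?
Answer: $-3324$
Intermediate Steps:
$d{\left(s \right)} = - s$ ($d{\left(s \right)} = 0 - s = - s$)
$\left(-3356\right) 1 - d{\left(32 \right)} = \left(-3356\right) 1 - \left(-1\right) 32 = -3356 - -32 = -3356 + 32 = -3324$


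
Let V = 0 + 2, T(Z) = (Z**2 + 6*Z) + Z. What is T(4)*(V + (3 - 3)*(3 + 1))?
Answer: 88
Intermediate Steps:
T(Z) = Z**2 + 7*Z
V = 2
T(4)*(V + (3 - 3)*(3 + 1)) = (4*(7 + 4))*(2 + (3 - 3)*(3 + 1)) = (4*11)*(2 + 0*4) = 44*(2 + 0) = 44*2 = 88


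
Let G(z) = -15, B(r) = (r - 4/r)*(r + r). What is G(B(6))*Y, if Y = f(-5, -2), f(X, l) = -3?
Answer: 45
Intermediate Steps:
B(r) = 2*r*(r - 4/r) (B(r) = (r - 4/r)*(2*r) = 2*r*(r - 4/r))
Y = -3
G(B(6))*Y = -15*(-3) = 45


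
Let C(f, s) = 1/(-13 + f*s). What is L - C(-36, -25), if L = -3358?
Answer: -2978547/887 ≈ -3358.0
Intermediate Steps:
L - C(-36, -25) = -3358 - 1/(-13 - 36*(-25)) = -3358 - 1/(-13 + 900) = -3358 - 1/887 = -2978547/887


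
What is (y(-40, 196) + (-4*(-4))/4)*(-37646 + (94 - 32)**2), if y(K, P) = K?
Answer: 1216872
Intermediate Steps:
(y(-40, 196) + (-4*(-4))/4)*(-37646 + (94 - 32)**2) = (-40 + (-4*(-4))/4)*(-37646 + (94 - 32)**2) = (-40 + (1/4)*16)*(-37646 + 62**2) = (-40 + 4)*(-37646 + 3844) = -36*(-33802) = 1216872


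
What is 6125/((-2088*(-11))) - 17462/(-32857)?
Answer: 171649/215064 ≈ 0.79813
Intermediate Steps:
6125/((-2088*(-11))) - 17462/(-32857) = 6125/22968 - 17462*(-1/32857) = 6125*(1/22968) + 17462/32857 = 6125/22968 + 17462/32857 = 171649/215064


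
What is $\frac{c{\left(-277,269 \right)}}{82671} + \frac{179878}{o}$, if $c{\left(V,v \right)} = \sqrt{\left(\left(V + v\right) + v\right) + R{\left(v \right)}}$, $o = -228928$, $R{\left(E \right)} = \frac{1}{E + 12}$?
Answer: $- \frac{89939}{114464} + \frac{\sqrt{20609102}}{23230551} \approx -0.78555$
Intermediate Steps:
$R{\left(E \right)} = \frac{1}{12 + E}$
$c{\left(V,v \right)} = \sqrt{V + \frac{1}{12 + v} + 2 v}$ ($c{\left(V,v \right)} = \sqrt{\left(\left(V + v\right) + v\right) + \frac{1}{12 + v}} = \sqrt{\left(V + 2 v\right) + \frac{1}{12 + v}} = \sqrt{V + \frac{1}{12 + v} + 2 v}$)
$\frac{c{\left(-277,269 \right)}}{82671} + \frac{179878}{o} = \frac{\sqrt{\frac{1 + \left(12 + 269\right) \left(-277 + 2 \cdot 269\right)}{12 + 269}}}{82671} + \frac{179878}{-228928} = \sqrt{\frac{1 + 281 \left(-277 + 538\right)}{281}} \cdot \frac{1}{82671} + 179878 \left(- \frac{1}{228928}\right) = \sqrt{\frac{1 + 281 \cdot 261}{281}} \cdot \frac{1}{82671} - \frac{89939}{114464} = \sqrt{\frac{1 + 73341}{281}} \cdot \frac{1}{82671} - \frac{89939}{114464} = \sqrt{\frac{1}{281} \cdot 73342} \cdot \frac{1}{82671} - \frac{89939}{114464} = \sqrt{\frac{73342}{281}} \cdot \frac{1}{82671} - \frac{89939}{114464} = \frac{\sqrt{20609102}}{281} \cdot \frac{1}{82671} - \frac{89939}{114464} = \frac{\sqrt{20609102}}{23230551} - \frac{89939}{114464} = - \frac{89939}{114464} + \frac{\sqrt{20609102}}{23230551}$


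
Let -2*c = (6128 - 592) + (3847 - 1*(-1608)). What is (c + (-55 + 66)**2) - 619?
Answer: -11987/2 ≈ -5993.5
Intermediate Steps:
c = -10991/2 (c = -((6128 - 592) + (3847 - 1*(-1608)))/2 = -(5536 + (3847 + 1608))/2 = -(5536 + 5455)/2 = -1/2*10991 = -10991/2 ≈ -5495.5)
(c + (-55 + 66)**2) - 619 = (-10991/2 + (-55 + 66)**2) - 619 = (-10991/2 + 11**2) - 619 = (-10991/2 + 121) - 619 = -10749/2 - 619 = -11987/2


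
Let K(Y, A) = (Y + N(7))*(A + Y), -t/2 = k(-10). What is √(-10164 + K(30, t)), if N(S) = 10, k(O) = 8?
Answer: 98*I ≈ 98.0*I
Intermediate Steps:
t = -16 (t = -2*8 = -16)
K(Y, A) = (10 + Y)*(A + Y) (K(Y, A) = (Y + 10)*(A + Y) = (10 + Y)*(A + Y))
√(-10164 + K(30, t)) = √(-10164 + (30² + 10*(-16) + 10*30 - 16*30)) = √(-10164 + (900 - 160 + 300 - 480)) = √(-10164 + 560) = √(-9604) = 98*I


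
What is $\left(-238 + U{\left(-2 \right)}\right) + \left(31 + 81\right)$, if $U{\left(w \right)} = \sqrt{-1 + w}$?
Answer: $-126 + i \sqrt{3} \approx -126.0 + 1.732 i$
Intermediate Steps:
$\left(-238 + U{\left(-2 \right)}\right) + \left(31 + 81\right) = \left(-238 + \sqrt{-1 - 2}\right) + \left(31 + 81\right) = \left(-238 + \sqrt{-3}\right) + 112 = \left(-238 + i \sqrt{3}\right) + 112 = -126 + i \sqrt{3}$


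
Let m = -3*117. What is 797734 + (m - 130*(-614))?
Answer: 877203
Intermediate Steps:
m = -351
797734 + (m - 130*(-614)) = 797734 + (-351 - 130*(-614)) = 797734 + (-351 + 79820) = 797734 + 79469 = 877203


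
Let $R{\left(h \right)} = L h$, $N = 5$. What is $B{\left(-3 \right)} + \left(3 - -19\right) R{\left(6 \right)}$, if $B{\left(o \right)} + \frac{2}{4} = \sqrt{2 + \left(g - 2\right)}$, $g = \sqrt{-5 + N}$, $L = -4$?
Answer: $- \frac{1057}{2} \approx -528.5$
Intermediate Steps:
$g = 0$ ($g = \sqrt{-5 + 5} = \sqrt{0} = 0$)
$R{\left(h \right)} = - 4 h$
$B{\left(o \right)} = - \frac{1}{2}$ ($B{\left(o \right)} = - \frac{1}{2} + \sqrt{2 + \left(0 - 2\right)} = - \frac{1}{2} + \sqrt{2 - 2} = - \frac{1}{2} + \sqrt{0} = - \frac{1}{2} + 0 = - \frac{1}{2}$)
$B{\left(-3 \right)} + \left(3 - -19\right) R{\left(6 \right)} = - \frac{1}{2} + \left(3 - -19\right) \left(\left(-4\right) 6\right) = - \frac{1}{2} + \left(3 + 19\right) \left(-24\right) = - \frac{1}{2} + 22 \left(-24\right) = - \frac{1}{2} - 528 = - \frac{1057}{2}$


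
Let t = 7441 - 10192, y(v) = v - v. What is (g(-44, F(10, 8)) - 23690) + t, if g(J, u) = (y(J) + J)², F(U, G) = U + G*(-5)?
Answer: -24505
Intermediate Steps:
F(U, G) = U - 5*G
y(v) = 0
t = -2751
g(J, u) = J² (g(J, u) = (0 + J)² = J²)
(g(-44, F(10, 8)) - 23690) + t = ((-44)² - 23690) - 2751 = (1936 - 23690) - 2751 = -21754 - 2751 = -24505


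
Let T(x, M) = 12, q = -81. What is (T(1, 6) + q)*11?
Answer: -759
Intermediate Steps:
(T(1, 6) + q)*11 = (12 - 81)*11 = -69*11 = -759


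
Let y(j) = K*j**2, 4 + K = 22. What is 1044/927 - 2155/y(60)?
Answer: 1458967/1334880 ≈ 1.0930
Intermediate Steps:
K = 18 (K = -4 + 22 = 18)
y(j) = 18*j**2
1044/927 - 2155/y(60) = 1044/927 - 2155/(18*60**2) = 1044*(1/927) - 2155/(18*3600) = 116/103 - 2155/64800 = 116/103 - 2155*1/64800 = 116/103 - 431/12960 = 1458967/1334880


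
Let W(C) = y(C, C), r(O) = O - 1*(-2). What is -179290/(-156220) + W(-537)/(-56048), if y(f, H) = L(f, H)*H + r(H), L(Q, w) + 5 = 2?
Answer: 123509415/109447732 ≈ 1.1285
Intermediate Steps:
r(O) = 2 + O (r(O) = O + 2 = 2 + O)
L(Q, w) = -3 (L(Q, w) = -5 + 2 = -3)
y(f, H) = 2 - 2*H (y(f, H) = -3*H + (2 + H) = 2 - 2*H)
W(C) = 2 - 2*C
-179290/(-156220) + W(-537)/(-56048) = -179290/(-156220) + (2 - 2*(-537))/(-56048) = -179290*(-1/156220) + (2 + 1074)*(-1/56048) = 17929/15622 + 1076*(-1/56048) = 17929/15622 - 269/14012 = 123509415/109447732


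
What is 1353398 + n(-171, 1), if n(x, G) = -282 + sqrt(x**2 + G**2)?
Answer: 1353116 + sqrt(29242) ≈ 1.3533e+6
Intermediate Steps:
n(x, G) = -282 + sqrt(G**2 + x**2)
1353398 + n(-171, 1) = 1353398 + (-282 + sqrt(1**2 + (-171)**2)) = 1353398 + (-282 + sqrt(1 + 29241)) = 1353398 + (-282 + sqrt(29242)) = 1353116 + sqrt(29242)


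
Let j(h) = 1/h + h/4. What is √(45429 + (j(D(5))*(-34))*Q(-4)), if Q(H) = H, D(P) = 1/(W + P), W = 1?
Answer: 16*√1626/3 ≈ 215.06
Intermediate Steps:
D(P) = 1/(1 + P)
j(h) = 1/h + h/4 (j(h) = 1/h + h*(¼) = 1/h + h/4)
√(45429 + (j(D(5))*(-34))*Q(-4)) = √(45429 + ((1/(1/(1 + 5)) + 1/(4*(1 + 5)))*(-34))*(-4)) = √(45429 + ((1/(1/6) + (¼)/6)*(-34))*(-4)) = √(45429 + ((1/(⅙) + (¼)*(⅙))*(-34))*(-4)) = √(45429 + ((6 + 1/24)*(-34))*(-4)) = √(45429 + ((145/24)*(-34))*(-4)) = √(45429 - 2465/12*(-4)) = √(45429 + 2465/3) = √(138752/3) = 16*√1626/3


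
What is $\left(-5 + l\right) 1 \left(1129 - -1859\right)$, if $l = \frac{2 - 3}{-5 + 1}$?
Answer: $-14193$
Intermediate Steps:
$l = \frac{1}{4}$ ($l = - \frac{1}{-4} = \left(-1\right) \left(- \frac{1}{4}\right) = \frac{1}{4} \approx 0.25$)
$\left(-5 + l\right) 1 \left(1129 - -1859\right) = \left(-5 + \frac{1}{4}\right) 1 \left(1129 - -1859\right) = \left(- \frac{19}{4}\right) 1 \left(1129 + 1859\right) = \left(- \frac{19}{4}\right) 2988 = -14193$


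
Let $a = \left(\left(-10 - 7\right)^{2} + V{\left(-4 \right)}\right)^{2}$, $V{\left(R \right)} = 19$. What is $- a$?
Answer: $-94864$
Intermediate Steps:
$a = 94864$ ($a = \left(\left(-10 - 7\right)^{2} + 19\right)^{2} = \left(\left(-17\right)^{2} + 19\right)^{2} = \left(289 + 19\right)^{2} = 308^{2} = 94864$)
$- a = \left(-1\right) 94864 = -94864$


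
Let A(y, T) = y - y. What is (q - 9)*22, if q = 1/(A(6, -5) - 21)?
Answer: -4180/21 ≈ -199.05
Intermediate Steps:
A(y, T) = 0
q = -1/21 (q = 1/(0 - 21) = 1/(-21) = -1/21 ≈ -0.047619)
(q - 9)*22 = (-1/21 - 9)*22 = -190/21*22 = -4180/21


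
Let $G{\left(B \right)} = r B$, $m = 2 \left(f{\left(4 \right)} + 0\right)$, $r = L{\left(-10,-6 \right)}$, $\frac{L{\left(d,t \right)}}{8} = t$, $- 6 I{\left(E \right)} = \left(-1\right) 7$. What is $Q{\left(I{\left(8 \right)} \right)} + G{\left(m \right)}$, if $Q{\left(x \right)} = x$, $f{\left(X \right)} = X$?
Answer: $- \frac{2297}{6} \approx -382.83$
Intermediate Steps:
$I{\left(E \right)} = \frac{7}{6}$ ($I{\left(E \right)} = - \frac{\left(-1\right) 7}{6} = \left(- \frac{1}{6}\right) \left(-7\right) = \frac{7}{6}$)
$L{\left(d,t \right)} = 8 t$
$r = -48$ ($r = 8 \left(-6\right) = -48$)
$m = 8$ ($m = 2 \left(4 + 0\right) = 2 \cdot 4 = 8$)
$G{\left(B \right)} = - 48 B$
$Q{\left(I{\left(8 \right)} \right)} + G{\left(m \right)} = \frac{7}{6} - 384 = - \frac{2297}{6}$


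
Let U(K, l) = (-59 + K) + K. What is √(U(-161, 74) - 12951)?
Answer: 2*I*√3333 ≈ 115.46*I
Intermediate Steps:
U(K, l) = -59 + 2*K
√(U(-161, 74) - 12951) = √((-59 + 2*(-161)) - 12951) = √((-59 - 322) - 12951) = √(-381 - 12951) = √(-13332) = 2*I*√3333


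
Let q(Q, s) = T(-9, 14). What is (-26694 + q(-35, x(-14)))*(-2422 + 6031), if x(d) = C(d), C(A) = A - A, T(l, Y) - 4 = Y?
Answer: -96273684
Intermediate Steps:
T(l, Y) = 4 + Y
C(A) = 0
x(d) = 0
q(Q, s) = 18 (q(Q, s) = 4 + 14 = 18)
(-26694 + q(-35, x(-14)))*(-2422 + 6031) = (-26694 + 18)*(-2422 + 6031) = -26676*3609 = -96273684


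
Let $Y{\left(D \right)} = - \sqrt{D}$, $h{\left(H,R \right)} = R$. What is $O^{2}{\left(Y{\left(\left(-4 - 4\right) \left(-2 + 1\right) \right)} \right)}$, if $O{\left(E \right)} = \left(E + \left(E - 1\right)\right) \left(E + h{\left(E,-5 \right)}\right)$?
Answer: $1409 + 924 \sqrt{2} \approx 2715.7$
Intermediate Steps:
$O{\left(E \right)} = \left(-1 + 2 E\right) \left(-5 + E\right)$ ($O{\left(E \right)} = \left(E + \left(E - 1\right)\right) \left(E - 5\right) = \left(E + \left(E - 1\right)\right) \left(-5 + E\right) = \left(E + \left(-1 + E\right)\right) \left(-5 + E\right) = \left(-1 + 2 E\right) \left(-5 + E\right)$)
$O^{2}{\left(Y{\left(\left(-4 - 4\right) \left(-2 + 1\right) \right)} \right)} = \left(5 - 11 \left(- \sqrt{\left(-4 - 4\right) \left(-2 + 1\right)}\right) + 2 \left(- \sqrt{\left(-4 - 4\right) \left(-2 + 1\right)}\right)^{2}\right)^{2} = \left(5 - 11 \left(- \sqrt{\left(-8\right) \left(-1\right)}\right) + 2 \left(- \sqrt{\left(-8\right) \left(-1\right)}\right)^{2}\right)^{2} = \left(5 - 11 \left(- \sqrt{8}\right) + 2 \left(- \sqrt{8}\right)^{2}\right)^{2} = \left(5 - 11 \left(- 2 \sqrt{2}\right) + 2 \left(- 2 \sqrt{2}\right)^{2}\right)^{2} = \left(5 + 22 \sqrt{2} + 2 \cdot 8\right)^{2} = \left(5 + 22 \sqrt{2} + 16\right)^{2} = \left(21 + 22 \sqrt{2}\right)^{2}$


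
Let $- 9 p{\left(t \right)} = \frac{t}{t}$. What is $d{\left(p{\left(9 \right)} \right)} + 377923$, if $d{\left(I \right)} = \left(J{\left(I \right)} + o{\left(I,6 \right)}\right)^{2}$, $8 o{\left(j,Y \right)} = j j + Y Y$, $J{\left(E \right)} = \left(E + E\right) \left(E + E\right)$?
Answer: $\frac{17633341777}{46656} \approx 3.7794 \cdot 10^{5}$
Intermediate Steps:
$J{\left(E \right)} = 4 E^{2}$ ($J{\left(E \right)} = 2 E 2 E = 4 E^{2}$)
$p{\left(t \right)} = - \frac{1}{9}$ ($p{\left(t \right)} = - \frac{t \frac{1}{t}}{9} = \left(- \frac{1}{9}\right) 1 = - \frac{1}{9}$)
$o{\left(j,Y \right)} = \frac{Y^{2}}{8} + \frac{j^{2}}{8}$ ($o{\left(j,Y \right)} = \frac{j j + Y Y}{8} = \frac{j^{2} + Y^{2}}{8} = \frac{Y^{2} + j^{2}}{8} = \frac{Y^{2}}{8} + \frac{j^{2}}{8}$)
$d{\left(I \right)} = \left(\frac{9}{2} + \frac{33 I^{2}}{8}\right)^{2}$ ($d{\left(I \right)} = \left(4 I^{2} + \left(\frac{6^{2}}{8} + \frac{I^{2}}{8}\right)\right)^{2} = \left(4 I^{2} + \left(\frac{1}{8} \cdot 36 + \frac{I^{2}}{8}\right)\right)^{2} = \left(4 I^{2} + \left(\frac{9}{2} + \frac{I^{2}}{8}\right)\right)^{2} = \left(\frac{9}{2} + \frac{33 I^{2}}{8}\right)^{2}$)
$d{\left(p{\left(9 \right)} \right)} + 377923 = \frac{9 \left(12 + 11 \left(- \frac{1}{9}\right)^{2}\right)^{2}}{64} + 377923 = \frac{9 \left(12 + 11 \cdot \frac{1}{81}\right)^{2}}{64} + 377923 = \frac{9 \left(12 + \frac{11}{81}\right)^{2}}{64} + 377923 = \frac{9 \left(\frac{983}{81}\right)^{2}}{64} + 377923 = \frac{9}{64} \cdot \frac{966289}{6561} + 377923 = \frac{966289}{46656} + 377923 = \frac{17633341777}{46656}$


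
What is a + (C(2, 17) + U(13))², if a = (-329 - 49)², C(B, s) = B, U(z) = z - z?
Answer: 142888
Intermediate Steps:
U(z) = 0
a = 142884 (a = (-378)² = 142884)
a + (C(2, 17) + U(13))² = 142884 + (2 + 0)² = 142884 + 2² = 142884 + 4 = 142888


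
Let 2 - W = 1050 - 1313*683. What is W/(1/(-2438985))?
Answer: -2184674473035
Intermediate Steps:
W = 895731 (W = 2 - (1050 - 1313*683) = 2 - (1050 - 896779) = 2 - 1*(-895729) = 2 + 895729 = 895731)
W/(1/(-2438985)) = 895731/(1/(-2438985)) = 895731/(-1/2438985) = 895731*(-2438985) = -2184674473035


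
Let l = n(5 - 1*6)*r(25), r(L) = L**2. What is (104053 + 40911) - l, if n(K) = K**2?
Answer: 144339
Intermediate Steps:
l = 625 (l = (5 - 1*6)**2*25**2 = (5 - 6)**2*625 = (-1)**2*625 = 1*625 = 625)
(104053 + 40911) - l = (104053 + 40911) - 1*625 = 144964 - 625 = 144339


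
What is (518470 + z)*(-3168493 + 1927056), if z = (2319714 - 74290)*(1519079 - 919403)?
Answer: -1671628937231932078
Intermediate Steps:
z = 1346526882624 (z = 2245424*599676 = 1346526882624)
(518470 + z)*(-3168493 + 1927056) = (518470 + 1346526882624)*(-3168493 + 1927056) = 1346527401094*(-1241437) = -1671628937231932078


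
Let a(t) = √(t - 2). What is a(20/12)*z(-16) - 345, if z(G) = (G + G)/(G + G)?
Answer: -345 + I*√3/3 ≈ -345.0 + 0.57735*I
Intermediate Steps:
a(t) = √(-2 + t)
z(G) = 1 (z(G) = (2*G)/((2*G)) = (2*G)*(1/(2*G)) = 1)
a(20/12)*z(-16) - 345 = √(-2 + 20/12)*1 - 345 = √(-2 + 20*(1/12))*1 - 345 = √(-2 + 5/3)*1 - 345 = √(-⅓)*1 - 345 = (I*√3/3)*1 - 345 = I*√3/3 - 345 = -345 + I*√3/3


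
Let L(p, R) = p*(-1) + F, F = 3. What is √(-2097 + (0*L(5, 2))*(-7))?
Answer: 3*I*√233 ≈ 45.793*I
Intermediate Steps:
L(p, R) = 3 - p (L(p, R) = p*(-1) + 3 = -p + 3 = 3 - p)
√(-2097 + (0*L(5, 2))*(-7)) = √(-2097 + (0*(3 - 1*5))*(-7)) = √(-2097 + (0*(3 - 5))*(-7)) = √(-2097 + (0*(-2))*(-7)) = √(-2097 + 0*(-7)) = √(-2097 + 0) = √(-2097) = 3*I*√233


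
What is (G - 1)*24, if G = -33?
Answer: -816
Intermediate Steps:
(G - 1)*24 = (-33 - 1)*24 = -34*24 = -816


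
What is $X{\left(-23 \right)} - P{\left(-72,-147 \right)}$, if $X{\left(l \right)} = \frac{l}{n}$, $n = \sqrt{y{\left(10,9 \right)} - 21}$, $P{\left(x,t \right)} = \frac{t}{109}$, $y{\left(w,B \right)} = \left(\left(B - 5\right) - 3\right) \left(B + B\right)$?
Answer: $\frac{147}{109} + \frac{23 i \sqrt{3}}{3} \approx 1.3486 + 13.279 i$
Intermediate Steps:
$y{\left(w,B \right)} = 2 B \left(-8 + B\right)$ ($y{\left(w,B \right)} = \left(\left(-5 + B\right) - 3\right) 2 B = \left(-8 + B\right) 2 B = 2 B \left(-8 + B\right)$)
$P{\left(x,t \right)} = \frac{t}{109}$ ($P{\left(x,t \right)} = t \frac{1}{109} = \frac{t}{109}$)
$n = i \sqrt{3}$ ($n = \sqrt{2 \cdot 9 \left(-8 + 9\right) - 21} = \sqrt{2 \cdot 9 \cdot 1 - 21} = \sqrt{18 - 21} = \sqrt{-3} = i \sqrt{3} \approx 1.732 i$)
$X{\left(l \right)} = - \frac{i l \sqrt{3}}{3}$ ($X{\left(l \right)} = \frac{l}{i \sqrt{3}} = l \left(- \frac{i \sqrt{3}}{3}\right) = - \frac{i l \sqrt{3}}{3}$)
$X{\left(-23 \right)} - P{\left(-72,-147 \right)} = \left(- \frac{1}{3}\right) i \left(-23\right) \sqrt{3} - \frac{1}{109} \left(-147\right) = \frac{23 i \sqrt{3}}{3} - - \frac{147}{109} = \frac{23 i \sqrt{3}}{3} + \frac{147}{109} = \frac{147}{109} + \frac{23 i \sqrt{3}}{3}$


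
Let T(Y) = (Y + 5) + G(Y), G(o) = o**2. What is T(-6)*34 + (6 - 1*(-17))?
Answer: 1213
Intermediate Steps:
T(Y) = 5 + Y + Y**2 (T(Y) = (Y + 5) + Y**2 = (5 + Y) + Y**2 = 5 + Y + Y**2)
T(-6)*34 + (6 - 1*(-17)) = (5 - 6 + (-6)**2)*34 + (6 - 1*(-17)) = (5 - 6 + 36)*34 + (6 + 17) = 35*34 + 23 = 1190 + 23 = 1213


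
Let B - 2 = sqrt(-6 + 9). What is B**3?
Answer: (2 + sqrt(3))**3 ≈ 51.981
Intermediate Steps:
B = 2 + sqrt(3) (B = 2 + sqrt(-6 + 9) = 2 + sqrt(3) ≈ 3.7321)
B**3 = (2 + sqrt(3))**3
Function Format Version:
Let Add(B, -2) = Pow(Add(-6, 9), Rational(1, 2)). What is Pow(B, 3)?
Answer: Pow(Add(2, Pow(3, Rational(1, 2))), 3) ≈ 51.981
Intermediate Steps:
B = Add(2, Pow(3, Rational(1, 2))) (B = Add(2, Pow(Add(-6, 9), Rational(1, 2))) = Add(2, Pow(3, Rational(1, 2))) ≈ 3.7321)
Pow(B, 3) = Pow(Add(2, Pow(3, Rational(1, 2))), 3)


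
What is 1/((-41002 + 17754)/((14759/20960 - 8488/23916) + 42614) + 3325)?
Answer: 5340423428701/17753994464790505 ≈ 0.00030080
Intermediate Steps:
1/((-41002 + 17754)/((14759/20960 - 8488/23916) + 42614) + 3325) = 1/(-23248/((14759*(1/20960) - 8488*1/23916) + 42614) + 3325) = 1/(-23248/((14759/20960 - 2122/5979) + 42614) + 3325) = 1/(-23248/(43766941/125319840 + 42614) + 3325) = 1/(-23248/5340423428701/125319840 + 3325) = 1/(-23248*125319840/5340423428701 + 3325) = 1/(-2913435640320/5340423428701 + 3325) = 1/(17753994464790505/5340423428701) = 5340423428701/17753994464790505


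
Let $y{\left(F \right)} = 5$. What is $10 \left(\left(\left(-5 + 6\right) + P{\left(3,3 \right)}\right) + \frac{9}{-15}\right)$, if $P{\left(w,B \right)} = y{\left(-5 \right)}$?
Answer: $54$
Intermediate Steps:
$P{\left(w,B \right)} = 5$
$10 \left(\left(\left(-5 + 6\right) + P{\left(3,3 \right)}\right) + \frac{9}{-15}\right) = 10 \left(\left(\left(-5 + 6\right) + 5\right) + \frac{9}{-15}\right) = 10 \left(\left(1 + 5\right) + 9 \left(- \frac{1}{15}\right)\right) = 10 \left(6 - \frac{3}{5}\right) = 10 \cdot \frac{27}{5} = 54$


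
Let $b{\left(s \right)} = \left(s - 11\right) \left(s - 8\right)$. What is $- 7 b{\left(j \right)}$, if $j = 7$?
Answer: $-28$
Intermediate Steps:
$b{\left(s \right)} = \left(-11 + s\right) \left(-8 + s\right)$
$- 7 b{\left(j \right)} = - 7 \left(88 + 7^{2} - 133\right) = - 7 \left(88 + 49 - 133\right) = \left(-7\right) 4 = -28$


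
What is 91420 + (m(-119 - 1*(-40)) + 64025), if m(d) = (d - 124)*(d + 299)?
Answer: 110785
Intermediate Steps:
m(d) = (-124 + d)*(299 + d)
91420 + (m(-119 - 1*(-40)) + 64025) = 91420 + ((-37076 + (-119 - 1*(-40))² + 175*(-119 - 1*(-40))) + 64025) = 91420 + ((-37076 + (-119 + 40)² + 175*(-119 + 40)) + 64025) = 91420 + ((-37076 + (-79)² + 175*(-79)) + 64025) = 91420 + ((-37076 + 6241 - 13825) + 64025) = 91420 + (-44660 + 64025) = 91420 + 19365 = 110785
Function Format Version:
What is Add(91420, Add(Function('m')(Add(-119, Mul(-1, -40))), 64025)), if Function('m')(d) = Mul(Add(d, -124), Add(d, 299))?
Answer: 110785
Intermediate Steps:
Function('m')(d) = Mul(Add(-124, d), Add(299, d))
Add(91420, Add(Function('m')(Add(-119, Mul(-1, -40))), 64025)) = Add(91420, Add(Add(-37076, Pow(Add(-119, Mul(-1, -40)), 2), Mul(175, Add(-119, Mul(-1, -40)))), 64025)) = Add(91420, Add(Add(-37076, Pow(Add(-119, 40), 2), Mul(175, Add(-119, 40))), 64025)) = Add(91420, Add(Add(-37076, Pow(-79, 2), Mul(175, -79)), 64025)) = Add(91420, Add(Add(-37076, 6241, -13825), 64025)) = Add(91420, Add(-44660, 64025)) = Add(91420, 19365) = 110785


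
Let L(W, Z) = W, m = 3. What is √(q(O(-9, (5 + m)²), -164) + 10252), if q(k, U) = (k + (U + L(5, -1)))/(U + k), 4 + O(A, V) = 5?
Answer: √272411142/163 ≈ 101.26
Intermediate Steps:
O(A, V) = 1 (O(A, V) = -4 + 5 = 1)
q(k, U) = (5 + U + k)/(U + k) (q(k, U) = (k + (U + 5))/(U + k) = (k + (5 + U))/(U + k) = (5 + U + k)/(U + k))
√(q(O(-9, (5 + m)²), -164) + 10252) = √((5 - 164 + 1)/(-164 + 1) + 10252) = √(-158/(-163) + 10252) = √(-1/163*(-158) + 10252) = √(158/163 + 10252) = √(1671234/163) = √272411142/163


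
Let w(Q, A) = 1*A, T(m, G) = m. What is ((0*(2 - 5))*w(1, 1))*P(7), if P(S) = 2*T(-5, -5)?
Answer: 0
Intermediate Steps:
P(S) = -10 (P(S) = 2*(-5) = -10)
w(Q, A) = A
((0*(2 - 5))*w(1, 1))*P(7) = ((0*(2 - 5))*1)*(-10) = ((0*(-3))*1)*(-10) = (0*1)*(-10) = 0*(-10) = 0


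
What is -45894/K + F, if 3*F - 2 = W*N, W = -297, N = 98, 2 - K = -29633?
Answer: -862634722/88905 ≈ -9702.9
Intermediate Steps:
K = 29635 (K = 2 - 1*(-29633) = 2 + 29633 = 29635)
F = -29104/3 (F = ⅔ + (-297*98)/3 = ⅔ + (⅓)*(-29106) = ⅔ - 9702 = -29104/3 ≈ -9701.3)
-45894/K + F = -45894/29635 - 29104/3 = -862634722/88905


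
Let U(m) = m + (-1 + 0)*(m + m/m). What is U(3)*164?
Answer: -164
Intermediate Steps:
U(m) = -1 (U(m) = m - (m + 1) = m - (1 + m) = m + (-1 - m) = -1)
U(3)*164 = -1*164 = -164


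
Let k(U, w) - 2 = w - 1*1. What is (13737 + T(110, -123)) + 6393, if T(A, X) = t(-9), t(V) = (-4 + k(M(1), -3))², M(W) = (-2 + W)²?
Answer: 20166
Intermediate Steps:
k(U, w) = 1 + w (k(U, w) = 2 + (w - 1*1) = 2 + (w - 1) = 2 + (-1 + w) = 1 + w)
t(V) = 36 (t(V) = (-4 + (1 - 3))² = (-4 - 2)² = (-6)² = 36)
T(A, X) = 36
(13737 + T(110, -123)) + 6393 = (13737 + 36) + 6393 = 13773 + 6393 = 20166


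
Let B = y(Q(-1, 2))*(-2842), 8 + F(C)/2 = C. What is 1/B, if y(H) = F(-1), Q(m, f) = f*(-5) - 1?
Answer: 1/51156 ≈ 1.9548e-5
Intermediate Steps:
F(C) = -16 + 2*C
Q(m, f) = -1 - 5*f (Q(m, f) = -5*f - 1 = -1 - 5*f)
y(H) = -18 (y(H) = -16 + 2*(-1) = -16 - 2 = -18)
B = 51156 (B = -18*(-2842) = 51156)
1/B = 1/51156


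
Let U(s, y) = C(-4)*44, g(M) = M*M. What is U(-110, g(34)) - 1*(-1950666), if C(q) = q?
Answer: 1950490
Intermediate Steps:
g(M) = M²
U(s, y) = -176 (U(s, y) = -4*44 = -176)
U(-110, g(34)) - 1*(-1950666) = -176 - 1*(-1950666) = -176 + 1950666 = 1950490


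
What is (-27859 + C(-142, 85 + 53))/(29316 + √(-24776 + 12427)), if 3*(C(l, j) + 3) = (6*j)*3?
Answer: -792528744/859440205 + 27034*I*√12349/859440205 ≈ -0.92214 + 0.0034955*I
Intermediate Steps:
C(l, j) = -3 + 6*j (C(l, j) = -3 + ((6*j)*3)/3 = -3 + (18*j)/3 = -3 + 6*j)
(-27859 + C(-142, 85 + 53))/(29316 + √(-24776 + 12427)) = (-27859 + (-3 + 6*(85 + 53)))/(29316 + √(-24776 + 12427)) = (-27859 + (-3 + 6*138))/(29316 + √(-12349)) = (-27859 + (-3 + 828))/(29316 + I*√12349) = (-27859 + 825)/(29316 + I*√12349) = -27034/(29316 + I*√12349)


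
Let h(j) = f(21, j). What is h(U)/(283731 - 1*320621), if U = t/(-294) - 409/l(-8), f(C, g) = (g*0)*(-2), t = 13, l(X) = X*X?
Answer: 0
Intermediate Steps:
l(X) = X²
f(C, g) = 0 (f(C, g) = 0*(-2) = 0)
U = -60539/9408 (U = 13/(-294) - 409/((-8)²) = 13*(-1/294) - 409/64 = -13/294 - 409*1/64 = -13/294 - 409/64 = -60539/9408 ≈ -6.4348)
h(j) = 0
h(U)/(283731 - 1*320621) = 0/(283731 - 1*320621) = 0/(283731 - 320621) = 0/(-36890) = 0*(-1/36890) = 0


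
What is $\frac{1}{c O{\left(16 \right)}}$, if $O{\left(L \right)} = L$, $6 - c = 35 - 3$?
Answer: $- \frac{1}{416} \approx -0.0024038$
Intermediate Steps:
$c = -26$ ($c = 6 - \left(35 - 3\right) = 6 - 32 = -26$)
$\frac{1}{c O{\left(16 \right)}} = \frac{1}{\left(-26\right) 16} = \frac{1}{-416} = - \frac{1}{416}$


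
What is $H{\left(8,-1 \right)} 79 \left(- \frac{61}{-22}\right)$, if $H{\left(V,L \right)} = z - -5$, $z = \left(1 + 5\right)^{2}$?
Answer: $\frac{197579}{22} \approx 8980.9$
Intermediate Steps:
$z = 36$ ($z = 6^{2} = 36$)
$H{\left(V,L \right)} = 41$ ($H{\left(V,L \right)} = 36 - -5 = 36 + 5 = 41$)
$H{\left(8,-1 \right)} 79 \left(- \frac{61}{-22}\right) = 41 \cdot 79 \left(- \frac{61}{-22}\right) = 3239 \left(\left(-61\right) \left(- \frac{1}{22}\right)\right) = 3239 \cdot \frac{61}{22} = \frac{197579}{22}$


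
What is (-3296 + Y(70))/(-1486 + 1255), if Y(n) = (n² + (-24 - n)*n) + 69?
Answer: 701/33 ≈ 21.242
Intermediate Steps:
Y(n) = 69 + n² + n*(-24 - n) (Y(n) = (n² + n*(-24 - n)) + 69 = 69 + n² + n*(-24 - n))
(-3296 + Y(70))/(-1486 + 1255) = (-3296 + (69 - 24*70))/(-1486 + 1255) = (-3296 + (69 - 1680))/(-231) = (-3296 - 1611)*(-1/231) = -4907*(-1/231) = 701/33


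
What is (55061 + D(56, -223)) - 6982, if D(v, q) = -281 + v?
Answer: 47854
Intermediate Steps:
(55061 + D(56, -223)) - 6982 = (55061 + (-281 + 56)) - 6982 = (55061 - 225) - 6982 = 54836 - 6982 = 47854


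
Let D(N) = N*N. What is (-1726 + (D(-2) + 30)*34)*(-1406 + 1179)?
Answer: 129390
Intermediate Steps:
D(N) = N²
(-1726 + (D(-2) + 30)*34)*(-1406 + 1179) = (-1726 + ((-2)² + 30)*34)*(-1406 + 1179) = (-1726 + (4 + 30)*34)*(-227) = (-1726 + 34*34)*(-227) = (-1726 + 1156)*(-227) = -570*(-227) = 129390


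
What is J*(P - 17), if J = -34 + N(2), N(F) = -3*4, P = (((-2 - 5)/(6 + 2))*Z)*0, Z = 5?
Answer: 782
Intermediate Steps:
P = 0 (P = (((-2 - 5)/(6 + 2))*5)*0 = (-7/8*5)*0 = (-7*⅛*5)*0 = -7/8*5*0 = -35/8*0 = 0)
N(F) = -12
J = -46 (J = -34 - 12 = -46)
J*(P - 17) = -46*(0 - 17) = -46*(-17) = 782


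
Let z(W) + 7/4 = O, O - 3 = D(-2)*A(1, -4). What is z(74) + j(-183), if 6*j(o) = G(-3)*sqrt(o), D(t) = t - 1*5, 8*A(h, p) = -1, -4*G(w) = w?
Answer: 17/8 + I*sqrt(183)/8 ≈ 2.125 + 1.691*I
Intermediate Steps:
G(w) = -w/4
A(h, p) = -1/8 (A(h, p) = (1/8)*(-1) = -1/8)
D(t) = -5 + t (D(t) = t - 5 = -5 + t)
j(o) = sqrt(o)/8 (j(o) = ((-1/4*(-3))*sqrt(o))/6 = (3*sqrt(o)/4)/6 = sqrt(o)/8)
O = 31/8 (O = 3 + (-5 - 2)*(-1/8) = 3 - 7*(-1/8) = 3 + 7/8 = 31/8 ≈ 3.8750)
z(W) = 17/8 (z(W) = -7/4 + 31/8 = 17/8)
z(74) + j(-183) = 17/8 + sqrt(-183)/8 = 17/8 + (I*sqrt(183))/8 = 17/8 + I*sqrt(183)/8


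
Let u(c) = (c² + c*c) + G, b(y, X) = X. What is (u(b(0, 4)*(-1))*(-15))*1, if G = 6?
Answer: -570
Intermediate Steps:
u(c) = 6 + 2*c² (u(c) = (c² + c*c) + 6 = (c² + c²) + 6 = 2*c² + 6 = 6 + 2*c²)
(u(b(0, 4)*(-1))*(-15))*1 = ((6 + 2*(4*(-1))²)*(-15))*1 = ((6 + 2*(-4)²)*(-15))*1 = ((6 + 2*16)*(-15))*1 = ((6 + 32)*(-15))*1 = (38*(-15))*1 = -570*1 = -570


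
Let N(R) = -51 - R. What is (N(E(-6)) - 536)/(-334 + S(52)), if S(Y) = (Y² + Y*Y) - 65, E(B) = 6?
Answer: -593/5009 ≈ -0.11839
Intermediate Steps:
S(Y) = -65 + 2*Y² (S(Y) = (Y² + Y²) - 65 = 2*Y² - 65 = -65 + 2*Y²)
(N(E(-6)) - 536)/(-334 + S(52)) = ((-51 - 1*6) - 536)/(-334 + (-65 + 2*52²)) = ((-51 - 6) - 536)/(-334 + (-65 + 2*2704)) = (-57 - 536)/(-334 + (-65 + 5408)) = -593/(-334 + 5343) = -593/5009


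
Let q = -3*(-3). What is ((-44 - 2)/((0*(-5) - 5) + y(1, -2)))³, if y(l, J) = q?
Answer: -12167/8 ≈ -1520.9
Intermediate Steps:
q = 9
y(l, J) = 9
((-44 - 2)/((0*(-5) - 5) + y(1, -2)))³ = ((-44 - 2)/((0*(-5) - 5) + 9))³ = (-46/((0 - 5) + 9))³ = (-46/(-5 + 9))³ = (-46/4)³ = (-46*¼)³ = (-23/2)³ = -12167/8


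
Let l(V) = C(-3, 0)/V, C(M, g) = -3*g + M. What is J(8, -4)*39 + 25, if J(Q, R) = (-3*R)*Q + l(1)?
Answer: 3652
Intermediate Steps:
C(M, g) = M - 3*g
l(V) = -3/V (l(V) = (-3 - 3*0)/V = (-3 + 0)/V = -3/V)
J(Q, R) = -3 - 3*Q*R (J(Q, R) = (-3*R)*Q - 3/1 = -3*Q*R - 3*1 = -3*Q*R - 3 = -3 - 3*Q*R)
J(8, -4)*39 + 25 = (-3 - 3*8*(-4))*39 + 25 = (-3 + 96)*39 + 25 = 93*39 + 25 = 3627 + 25 = 3652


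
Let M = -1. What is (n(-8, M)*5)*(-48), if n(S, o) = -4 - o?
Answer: 720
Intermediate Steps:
(n(-8, M)*5)*(-48) = ((-4 - 1*(-1))*5)*(-48) = ((-4 + 1)*5)*(-48) = -3*5*(-48) = -15*(-48) = 720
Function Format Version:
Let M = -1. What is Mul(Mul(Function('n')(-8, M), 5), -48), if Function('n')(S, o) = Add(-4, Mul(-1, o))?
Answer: 720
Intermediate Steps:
Mul(Mul(Function('n')(-8, M), 5), -48) = Mul(Mul(Add(-4, Mul(-1, -1)), 5), -48) = Mul(Mul(Add(-4, 1), 5), -48) = Mul(Mul(-3, 5), -48) = Mul(-15, -48) = 720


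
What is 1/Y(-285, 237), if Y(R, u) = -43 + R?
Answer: -1/328 ≈ -0.0030488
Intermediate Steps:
1/Y(-285, 237) = 1/(-43 - 285) = 1/(-328) = -1/328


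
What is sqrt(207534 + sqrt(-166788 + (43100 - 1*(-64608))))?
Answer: sqrt(207534 + 2*I*sqrt(14770)) ≈ 455.56 + 0.267*I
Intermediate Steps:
sqrt(207534 + sqrt(-166788 + (43100 - 1*(-64608)))) = sqrt(207534 + sqrt(-166788 + (43100 + 64608))) = sqrt(207534 + sqrt(-166788 + 107708)) = sqrt(207534 + sqrt(-59080)) = sqrt(207534 + 2*I*sqrt(14770))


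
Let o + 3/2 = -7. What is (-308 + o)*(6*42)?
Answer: -79758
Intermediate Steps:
o = -17/2 (o = -3/2 - 7 = -17/2 ≈ -8.5000)
(-308 + o)*(6*42) = (-308 - 17/2)*(6*42) = -633/2*252 = -79758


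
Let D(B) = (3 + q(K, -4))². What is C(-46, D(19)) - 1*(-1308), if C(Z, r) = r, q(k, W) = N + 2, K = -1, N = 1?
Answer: 1344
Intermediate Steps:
q(k, W) = 3 (q(k, W) = 1 + 2 = 3)
D(B) = 36 (D(B) = (3 + 3)² = 6² = 36)
C(-46, D(19)) - 1*(-1308) = 36 - 1*(-1308) = 36 + 1308 = 1344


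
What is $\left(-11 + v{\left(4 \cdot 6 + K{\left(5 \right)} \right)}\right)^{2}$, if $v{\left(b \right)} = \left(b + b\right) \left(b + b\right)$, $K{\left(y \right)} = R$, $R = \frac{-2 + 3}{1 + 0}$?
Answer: $6195121$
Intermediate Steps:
$R = 1$ ($R = 1 \cdot 1^{-1} = 1 \cdot 1 = 1$)
$K{\left(y \right)} = 1$
$v{\left(b \right)} = 4 b^{2}$ ($v{\left(b \right)} = 2 b 2 b = 4 b^{2}$)
$\left(-11 + v{\left(4 \cdot 6 + K{\left(5 \right)} \right)}\right)^{2} = \left(-11 + 4 \left(4 \cdot 6 + 1\right)^{2}\right)^{2} = \left(-11 + 4 \left(24 + 1\right)^{2}\right)^{2} = \left(-11 + 4 \cdot 25^{2}\right)^{2} = \left(-11 + 4 \cdot 625\right)^{2} = \left(-11 + 2500\right)^{2} = 2489^{2} = 6195121$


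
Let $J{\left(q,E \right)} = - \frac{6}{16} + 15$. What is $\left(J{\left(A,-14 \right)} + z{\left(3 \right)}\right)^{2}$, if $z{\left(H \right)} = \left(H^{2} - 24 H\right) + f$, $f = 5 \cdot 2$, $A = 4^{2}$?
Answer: $\frac{94249}{64} \approx 1472.6$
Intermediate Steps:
$A = 16$
$f = 10$
$z{\left(H \right)} = 10 + H^{2} - 24 H$ ($z{\left(H \right)} = \left(H^{2} - 24 H\right) + 10 = 10 + H^{2} - 24 H$)
$J{\left(q,E \right)} = \frac{117}{8}$ ($J{\left(q,E \right)} = \left(-6\right) \frac{1}{16} + 15 = - \frac{3}{8} + 15 = \frac{117}{8}$)
$\left(J{\left(A,-14 \right)} + z{\left(3 \right)}\right)^{2} = \left(\frac{117}{8} + \left(10 + 3^{2} - 72\right)\right)^{2} = \left(\frac{117}{8} + \left(10 + 9 - 72\right)\right)^{2} = \left(\frac{117}{8} - 53\right)^{2} = \left(- \frac{307}{8}\right)^{2} = \frac{94249}{64}$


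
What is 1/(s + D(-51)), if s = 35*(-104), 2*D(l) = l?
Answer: -2/7331 ≈ -0.00027281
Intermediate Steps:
D(l) = l/2
s = -3640
1/(s + D(-51)) = 1/(-3640 + (½)*(-51)) = 1/(-3640 - 51/2) = 1/(-7331/2) = -2/7331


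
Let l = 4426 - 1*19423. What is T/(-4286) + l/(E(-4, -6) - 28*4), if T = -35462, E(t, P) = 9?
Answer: 33964864/220729 ≈ 153.88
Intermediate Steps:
l = -14997 (l = 4426 - 19423 = -14997)
T/(-4286) + l/(E(-4, -6) - 28*4) = -35462/(-4286) - 14997/(9 - 28*4) = -35462*(-1/4286) - 14997/(9 - 112) = 17731/2143 - 14997/(-103) = 17731/2143 - 14997*(-1/103) = 17731/2143 + 14997/103 = 33964864/220729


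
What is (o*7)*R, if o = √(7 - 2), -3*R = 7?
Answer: -49*√5/3 ≈ -36.522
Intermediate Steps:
R = -7/3 (R = -⅓*7 = -7/3 ≈ -2.3333)
o = √5 ≈ 2.2361
(o*7)*R = (√5*7)*(-7/3) = (7*√5)*(-7/3) = -49*√5/3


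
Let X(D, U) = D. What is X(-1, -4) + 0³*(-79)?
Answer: -1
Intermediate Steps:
X(-1, -4) + 0³*(-79) = -1 + 0³*(-79) = -1 + 0*(-79) = -1 + 0 = -1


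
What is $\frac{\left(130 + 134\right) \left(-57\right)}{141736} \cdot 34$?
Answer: $- \frac{63954}{17717} \approx -3.6098$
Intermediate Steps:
$\frac{\left(130 + 134\right) \left(-57\right)}{141736} \cdot 34 = 264 \left(-57\right) \frac{1}{141736} \cdot 34 = \left(-15048\right) \frac{1}{141736} \cdot 34 = \left(- \frac{1881}{17717}\right) 34 = - \frac{63954}{17717}$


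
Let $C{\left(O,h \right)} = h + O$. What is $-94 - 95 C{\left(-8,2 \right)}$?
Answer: $476$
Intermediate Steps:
$C{\left(O,h \right)} = O + h$
$-94 - 95 C{\left(-8,2 \right)} = -94 - 95 \left(-8 + 2\right) = -94 - -570 = -94 + 570 = 476$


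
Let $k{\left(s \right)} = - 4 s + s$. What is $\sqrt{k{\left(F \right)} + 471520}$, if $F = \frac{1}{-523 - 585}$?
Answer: $\frac{\sqrt{144717033151}}{554} \approx 686.67$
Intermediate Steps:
$F = - \frac{1}{1108}$ ($F = \frac{1}{-1108} = - \frac{1}{1108} \approx -0.00090253$)
$k{\left(s \right)} = - 3 s$
$\sqrt{k{\left(F \right)} + 471520} = \sqrt{\left(-3\right) \left(- \frac{1}{1108}\right) + 471520} = \sqrt{\frac{3}{1108} + 471520} = \sqrt{\frac{522444163}{1108}} = \frac{\sqrt{144717033151}}{554}$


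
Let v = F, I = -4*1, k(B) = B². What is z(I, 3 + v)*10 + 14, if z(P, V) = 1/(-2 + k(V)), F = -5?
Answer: 19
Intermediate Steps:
I = -4
v = -5
z(P, V) = 1/(-2 + V²)
z(I, 3 + v)*10 + 14 = 10/(-2 + (3 - 5)²) + 14 = 10/(-2 + (-2)²) + 14 = 10/(-2 + 4) + 14 = 10/2 + 14 = (½)*10 + 14 = 5 + 14 = 19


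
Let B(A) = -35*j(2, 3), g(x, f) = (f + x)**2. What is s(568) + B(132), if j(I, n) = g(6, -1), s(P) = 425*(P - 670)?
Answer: -44225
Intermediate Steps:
s(P) = -284750 + 425*P (s(P) = 425*(-670 + P) = -284750 + 425*P)
j(I, n) = 25 (j(I, n) = (-1 + 6)**2 = 5**2 = 25)
B(A) = -875 (B(A) = -35*25 = -875)
s(568) + B(132) = (-284750 + 425*568) - 875 = (-284750 + 241400) - 875 = -43350 - 875 = -44225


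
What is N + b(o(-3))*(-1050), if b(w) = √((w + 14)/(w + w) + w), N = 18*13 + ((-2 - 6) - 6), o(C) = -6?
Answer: 220 - 700*I*√15 ≈ 220.0 - 2711.1*I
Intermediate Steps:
N = 220 (N = 234 + (-8 - 6) = 234 - 14 = 220)
b(w) = √(w + (14 + w)/(2*w)) (b(w) = √((14 + w)/((2*w)) + w) = √((14 + w)*(1/(2*w)) + w) = √((14 + w)/(2*w) + w) = √(w + (14 + w)/(2*w)))
N + b(o(-3))*(-1050) = 220 + (√(2 + 4*(-6) + 28/(-6))/2)*(-1050) = 220 + (√(2 - 24 + 28*(-⅙))/2)*(-1050) = 220 + (√(2 - 24 - 14/3)/2)*(-1050) = 220 + (√(-80/3)/2)*(-1050) = 220 + ((4*I*√15/3)/2)*(-1050) = 220 + (2*I*√15/3)*(-1050) = 220 - 700*I*√15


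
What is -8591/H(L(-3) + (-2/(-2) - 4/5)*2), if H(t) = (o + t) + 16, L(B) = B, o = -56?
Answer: 605/3 ≈ 201.67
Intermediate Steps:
H(t) = -40 + t (H(t) = (-56 + t) + 16 = -40 + t)
-8591/H(L(-3) + (-2/(-2) - 4/5)*2) = -8591/(-40 + (-3 + (-2/(-2) - 4/5)*2)) = -8591/(-40 + (-3 + (-2*(-½) - 4*⅕)*2)) = -8591/(-40 + (-3 + (1 - ⅘)*2)) = -8591/(-40 + (-3 + (⅕)*2)) = -8591/(-40 + (-3 + ⅖)) = -8591/(-40 - 13/5) = -8591/(-213/5) = -8591*(-5/213) = 605/3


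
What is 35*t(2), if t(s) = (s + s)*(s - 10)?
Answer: -1120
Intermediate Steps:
t(s) = 2*s*(-10 + s) (t(s) = (2*s)*(-10 + s) = 2*s*(-10 + s))
35*t(2) = 35*(2*2*(-10 + 2)) = 35*(2*2*(-8)) = 35*(-32) = -1120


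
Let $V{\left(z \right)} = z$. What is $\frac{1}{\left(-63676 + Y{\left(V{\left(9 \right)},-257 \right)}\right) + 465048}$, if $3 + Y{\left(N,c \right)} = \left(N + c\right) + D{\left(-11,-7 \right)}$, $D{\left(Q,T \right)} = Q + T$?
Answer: $\frac{1}{401103} \approx 2.4931 \cdot 10^{-6}$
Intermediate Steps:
$Y{\left(N,c \right)} = -21 + N + c$ ($Y{\left(N,c \right)} = -3 - \left(18 - N - c\right) = -3 + \left(-18 + N + c\right) = -21 + N + c$)
$\frac{1}{\left(-63676 + Y{\left(V{\left(9 \right)},-257 \right)}\right) + 465048} = \frac{1}{\left(-63676 - 269\right) + 465048} = \frac{1}{-63945 + 465048} = \frac{1}{401103}$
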